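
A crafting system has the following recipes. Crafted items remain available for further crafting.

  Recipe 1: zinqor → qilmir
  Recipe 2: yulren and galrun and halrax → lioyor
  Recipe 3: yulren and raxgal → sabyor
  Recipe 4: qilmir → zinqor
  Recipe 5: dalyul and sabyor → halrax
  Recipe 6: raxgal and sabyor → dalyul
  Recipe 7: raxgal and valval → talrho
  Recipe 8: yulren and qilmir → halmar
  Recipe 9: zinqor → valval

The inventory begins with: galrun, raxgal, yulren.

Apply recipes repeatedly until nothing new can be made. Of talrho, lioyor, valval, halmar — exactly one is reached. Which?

yulren and raxgal → sabyor (Recipe 3).
raxgal and sabyor → dalyul (Recipe 6).
Using Recipe 5, dalyul and sabyor make halrax.
yulren and galrun and halrax → lioyor (Recipe 2).
talrho would need raxgal and valval (Recipe 7), but valval is never obtained. valval would need zinqor (Recipe 9), but zinqor is never obtained. halmar would need yulren and qilmir (Recipe 8), but qilmir is never obtained.

lioyor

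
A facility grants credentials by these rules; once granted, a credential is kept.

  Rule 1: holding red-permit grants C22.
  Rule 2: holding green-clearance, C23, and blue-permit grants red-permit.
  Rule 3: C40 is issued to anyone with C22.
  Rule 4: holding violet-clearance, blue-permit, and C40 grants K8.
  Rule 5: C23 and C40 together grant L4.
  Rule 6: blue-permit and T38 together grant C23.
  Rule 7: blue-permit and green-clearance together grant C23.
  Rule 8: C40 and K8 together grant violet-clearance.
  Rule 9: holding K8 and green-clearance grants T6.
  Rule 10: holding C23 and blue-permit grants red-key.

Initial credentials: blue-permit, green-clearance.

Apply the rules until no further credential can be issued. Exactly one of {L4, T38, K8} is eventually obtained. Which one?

L4

Holding blue-permit and green-clearance grants C23 (Rule 7).
Holding green-clearance, C23, and blue-permit grants red-permit (Rule 2).
Holding red-permit grants C22 (Rule 1).
Holding C22 grants C40 (Rule 3).
Holding C23 and C40 grants L4 (Rule 5).
No rule produces T38, and it is not given. K8 would need violet-clearance, blue-permit, and C40 (Rule 4), but violet-clearance is never granted.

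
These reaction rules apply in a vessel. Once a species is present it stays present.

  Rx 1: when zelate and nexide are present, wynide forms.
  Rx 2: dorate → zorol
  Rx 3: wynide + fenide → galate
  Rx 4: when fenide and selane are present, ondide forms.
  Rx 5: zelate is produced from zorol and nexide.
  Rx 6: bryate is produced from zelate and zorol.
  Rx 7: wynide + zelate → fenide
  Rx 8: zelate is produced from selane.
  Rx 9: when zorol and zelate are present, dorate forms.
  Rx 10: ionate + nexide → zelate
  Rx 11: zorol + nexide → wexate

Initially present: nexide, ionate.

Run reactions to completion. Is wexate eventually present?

No

wexate would need zorol and nexide (Rx 11), but zorol never forms.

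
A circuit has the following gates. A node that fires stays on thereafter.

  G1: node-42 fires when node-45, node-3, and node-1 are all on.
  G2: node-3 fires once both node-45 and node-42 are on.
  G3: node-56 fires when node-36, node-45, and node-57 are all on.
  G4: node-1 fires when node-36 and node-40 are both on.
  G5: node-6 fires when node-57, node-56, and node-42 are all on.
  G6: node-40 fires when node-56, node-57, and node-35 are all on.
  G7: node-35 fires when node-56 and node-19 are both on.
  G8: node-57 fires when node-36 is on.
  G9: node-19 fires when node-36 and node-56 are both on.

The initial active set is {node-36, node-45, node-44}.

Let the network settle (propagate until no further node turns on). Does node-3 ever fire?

node-3 would need node-45 and node-42 (G2), but node-42 never turns on.

No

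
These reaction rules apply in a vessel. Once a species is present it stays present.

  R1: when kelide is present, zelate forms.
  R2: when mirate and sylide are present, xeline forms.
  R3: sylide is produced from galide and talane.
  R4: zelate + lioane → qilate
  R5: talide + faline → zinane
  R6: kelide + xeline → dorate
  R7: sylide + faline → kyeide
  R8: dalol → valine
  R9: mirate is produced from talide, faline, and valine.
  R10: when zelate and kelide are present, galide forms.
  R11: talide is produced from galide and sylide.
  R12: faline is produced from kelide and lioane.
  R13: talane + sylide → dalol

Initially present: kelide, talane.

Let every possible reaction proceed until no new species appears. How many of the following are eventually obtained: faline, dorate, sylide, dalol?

kelide present → zelate forms (R1).
zelate and kelide present → galide forms (R10).
galide and talane present → sylide forms (R3).
talane and sylide present → dalol forms (R13).
faline would need kelide and lioane (R12), but lioane never forms.
dorate would need kelide and xeline (R6), but xeline never forms.
sylide: reached.
dalol: reached.
Reached: sylide and dalol — 2 of the 4.

2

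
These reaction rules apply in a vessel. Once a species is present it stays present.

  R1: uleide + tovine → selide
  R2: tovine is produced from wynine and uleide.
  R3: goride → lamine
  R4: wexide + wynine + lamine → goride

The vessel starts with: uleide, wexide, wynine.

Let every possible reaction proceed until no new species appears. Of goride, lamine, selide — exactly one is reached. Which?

selide

wynine and uleide present → tovine forms (R2).
uleide and tovine present → selide forms (R1).
lamine would need goride (R3), but goride never forms. goride would need wexide, wynine, and lamine (R4), but lamine never forms.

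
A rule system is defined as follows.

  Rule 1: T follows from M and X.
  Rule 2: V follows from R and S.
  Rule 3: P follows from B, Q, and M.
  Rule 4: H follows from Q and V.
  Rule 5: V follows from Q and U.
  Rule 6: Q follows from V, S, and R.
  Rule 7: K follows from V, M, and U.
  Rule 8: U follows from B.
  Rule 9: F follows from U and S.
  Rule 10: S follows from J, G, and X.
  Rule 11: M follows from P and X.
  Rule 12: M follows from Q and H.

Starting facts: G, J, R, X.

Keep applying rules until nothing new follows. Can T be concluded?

Yes

J, G, and X hold, so S follows (Rule 10).
From R and S, Rule 2 gives V.
From V, S, and R, Rule 6 gives Q.
From Q and V, Rule 4 gives H.
From Q and H, Rule 12 gives M.
M and X hold, so T follows (Rule 1).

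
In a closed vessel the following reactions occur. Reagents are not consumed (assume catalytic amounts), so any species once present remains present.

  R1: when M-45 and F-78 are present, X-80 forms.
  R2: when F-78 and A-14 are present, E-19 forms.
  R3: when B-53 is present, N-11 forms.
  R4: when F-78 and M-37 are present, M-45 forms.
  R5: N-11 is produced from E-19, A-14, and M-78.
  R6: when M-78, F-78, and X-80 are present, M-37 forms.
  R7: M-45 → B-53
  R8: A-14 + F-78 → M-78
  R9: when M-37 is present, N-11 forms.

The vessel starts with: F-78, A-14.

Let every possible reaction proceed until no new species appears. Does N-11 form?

A-14 and F-78 present → M-78 forms (R8).
F-78 and A-14 present → E-19 forms (R2).
E-19, A-14, and M-78 present → N-11 forms (R5).

Yes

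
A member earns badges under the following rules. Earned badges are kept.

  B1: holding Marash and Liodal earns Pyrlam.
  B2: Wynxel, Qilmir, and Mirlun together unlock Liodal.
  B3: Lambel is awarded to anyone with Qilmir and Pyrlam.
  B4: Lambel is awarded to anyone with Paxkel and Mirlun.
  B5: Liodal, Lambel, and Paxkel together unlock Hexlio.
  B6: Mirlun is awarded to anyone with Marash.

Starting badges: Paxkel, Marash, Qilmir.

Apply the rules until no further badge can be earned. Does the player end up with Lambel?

Yes

With Marash, Mirlun is earned (B6).
With Paxkel and Mirlun, Lambel is earned (B4).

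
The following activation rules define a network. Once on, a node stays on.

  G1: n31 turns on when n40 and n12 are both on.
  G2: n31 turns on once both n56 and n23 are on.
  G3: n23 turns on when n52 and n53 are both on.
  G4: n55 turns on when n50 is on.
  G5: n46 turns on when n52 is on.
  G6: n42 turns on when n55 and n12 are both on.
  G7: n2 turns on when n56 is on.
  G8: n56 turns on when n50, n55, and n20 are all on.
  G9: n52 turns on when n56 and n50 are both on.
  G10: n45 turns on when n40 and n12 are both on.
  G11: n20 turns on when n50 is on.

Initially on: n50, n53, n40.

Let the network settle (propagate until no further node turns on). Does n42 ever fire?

n42 would need n55 and n12 (G6), but n12 never turns on.

No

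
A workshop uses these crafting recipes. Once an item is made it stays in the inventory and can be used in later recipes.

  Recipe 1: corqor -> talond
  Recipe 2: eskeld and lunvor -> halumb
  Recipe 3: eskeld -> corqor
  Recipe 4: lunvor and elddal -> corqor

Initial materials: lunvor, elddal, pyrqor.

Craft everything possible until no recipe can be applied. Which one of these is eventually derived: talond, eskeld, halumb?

lunvor and elddal -> corqor (Recipe 4).
corqor -> talond (Recipe 1).
halumb would need eskeld and lunvor (Recipe 2), but eskeld is never obtained. No rule produces eskeld, and it is not given.

talond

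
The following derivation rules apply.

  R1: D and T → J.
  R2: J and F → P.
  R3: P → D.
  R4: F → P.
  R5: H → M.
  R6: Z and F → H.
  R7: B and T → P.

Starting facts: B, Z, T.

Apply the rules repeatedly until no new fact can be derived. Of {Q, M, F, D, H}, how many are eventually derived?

From B and T, R7 gives P.
From P, R3 gives D.
No rule produces Q, and it is not given.
M would need H (R5), but H is never established.
No rule produces F, and it is not given.
D: reached.
H would need Z and F (R6), but F is never established.
Reached: D — 1 of the 5.

1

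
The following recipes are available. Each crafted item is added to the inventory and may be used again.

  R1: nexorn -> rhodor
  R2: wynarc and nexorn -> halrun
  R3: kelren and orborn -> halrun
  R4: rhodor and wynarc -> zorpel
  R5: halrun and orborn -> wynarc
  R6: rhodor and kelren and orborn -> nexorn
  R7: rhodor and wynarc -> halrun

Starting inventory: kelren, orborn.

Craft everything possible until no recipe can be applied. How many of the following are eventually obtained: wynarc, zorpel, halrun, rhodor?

Using R3, kelren and orborn make halrun.
Using R5, halrun and orborn make wynarc.
wynarc: reached.
zorpel would need rhodor and wynarc (R4), but rhodor is never obtained.
halrun: reached.
rhodor would need nexorn (R1), but nexorn is never obtained.
Reached: wynarc and halrun — 2 of the 4.

2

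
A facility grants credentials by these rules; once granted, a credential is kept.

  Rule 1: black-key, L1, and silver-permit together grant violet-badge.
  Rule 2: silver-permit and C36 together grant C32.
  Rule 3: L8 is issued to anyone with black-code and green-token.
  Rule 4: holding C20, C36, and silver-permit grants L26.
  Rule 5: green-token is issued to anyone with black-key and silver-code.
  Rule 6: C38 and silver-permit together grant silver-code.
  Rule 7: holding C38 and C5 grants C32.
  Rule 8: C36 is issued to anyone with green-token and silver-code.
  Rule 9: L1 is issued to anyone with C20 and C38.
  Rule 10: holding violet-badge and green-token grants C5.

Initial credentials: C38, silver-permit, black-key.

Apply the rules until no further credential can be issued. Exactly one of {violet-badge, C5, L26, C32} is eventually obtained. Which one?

C32

Holding C38 and silver-permit grants silver-code (Rule 6).
Holding black-key and silver-code grants green-token (Rule 5).
Holding green-token and silver-code grants C36 (Rule 8).
Holding silver-permit and C36 grants C32 (Rule 2).
violet-badge would need black-key, L1, and silver-permit (Rule 1), but L1 is never granted. C5 would need violet-badge and green-token (Rule 10), but violet-badge is never granted. L26 would need C20, C36, and silver-permit (Rule 4), but C20 is never granted.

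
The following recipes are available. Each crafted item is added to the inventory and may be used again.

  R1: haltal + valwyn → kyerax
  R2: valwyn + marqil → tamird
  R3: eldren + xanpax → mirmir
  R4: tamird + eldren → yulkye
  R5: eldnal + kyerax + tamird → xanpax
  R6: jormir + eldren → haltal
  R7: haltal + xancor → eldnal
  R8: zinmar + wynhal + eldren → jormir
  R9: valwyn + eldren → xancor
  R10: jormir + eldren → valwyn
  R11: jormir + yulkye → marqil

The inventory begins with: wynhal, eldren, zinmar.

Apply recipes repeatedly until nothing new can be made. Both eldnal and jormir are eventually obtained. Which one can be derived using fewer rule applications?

jormir

jormir: Using R8, zinmar, wynhal, and eldren make jormir. [1 rule application]
eldnal: zinmar + wynhal + eldren → jormir (R8). jormir + eldren → haltal (R6). Using R10, jormir and eldren make valwyn. valwyn + eldren → xancor (R9). haltal + xancor → eldnal (R7). [5 rule applications]
jormir needs fewer.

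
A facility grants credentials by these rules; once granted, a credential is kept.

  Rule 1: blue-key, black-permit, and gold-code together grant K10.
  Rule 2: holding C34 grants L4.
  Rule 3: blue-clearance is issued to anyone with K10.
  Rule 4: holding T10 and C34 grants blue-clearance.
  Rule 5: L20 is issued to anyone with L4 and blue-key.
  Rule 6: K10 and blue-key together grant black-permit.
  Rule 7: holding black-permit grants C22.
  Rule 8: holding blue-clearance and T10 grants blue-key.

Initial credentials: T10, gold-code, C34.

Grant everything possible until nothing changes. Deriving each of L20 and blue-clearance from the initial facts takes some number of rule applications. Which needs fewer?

blue-clearance: Holding T10 and C34 grants blue-clearance (Rule 4). [1 rule application]
L20: Holding T10 and C34 grants blue-clearance (Rule 4). Holding C34 grants L4 (Rule 2). Holding blue-clearance and T10 grants blue-key (Rule 8). Holding L4 and blue-key grants L20 (Rule 5). [4 rule applications]
blue-clearance needs fewer.

blue-clearance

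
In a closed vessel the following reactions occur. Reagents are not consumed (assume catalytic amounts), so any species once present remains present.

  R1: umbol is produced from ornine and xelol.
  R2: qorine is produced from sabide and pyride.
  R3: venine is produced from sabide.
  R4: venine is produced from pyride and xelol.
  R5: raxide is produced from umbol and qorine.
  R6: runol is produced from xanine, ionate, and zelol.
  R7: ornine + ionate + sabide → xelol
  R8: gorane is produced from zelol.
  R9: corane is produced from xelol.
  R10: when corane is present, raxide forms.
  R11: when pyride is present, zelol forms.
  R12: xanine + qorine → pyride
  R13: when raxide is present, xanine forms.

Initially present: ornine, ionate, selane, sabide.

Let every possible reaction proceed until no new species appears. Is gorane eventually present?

No

gorane would need zelol (R8), but zelol never forms.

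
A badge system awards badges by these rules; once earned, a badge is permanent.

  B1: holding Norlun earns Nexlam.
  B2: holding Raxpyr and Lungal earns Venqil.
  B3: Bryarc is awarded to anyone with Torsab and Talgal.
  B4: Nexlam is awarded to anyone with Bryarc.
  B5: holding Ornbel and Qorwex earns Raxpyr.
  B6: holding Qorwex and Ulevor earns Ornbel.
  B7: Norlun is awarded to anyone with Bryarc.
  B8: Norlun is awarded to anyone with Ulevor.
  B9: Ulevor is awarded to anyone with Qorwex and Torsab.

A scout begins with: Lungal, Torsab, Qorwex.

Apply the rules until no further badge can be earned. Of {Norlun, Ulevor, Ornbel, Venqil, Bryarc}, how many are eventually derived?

4

With Qorwex and Torsab, Ulevor is earned (B9).
With Ulevor, Norlun is earned (B8).
With Qorwex and Ulevor, Ornbel is earned (B6).
With Ornbel and Qorwex, Raxpyr is earned (B5).
With Raxpyr and Lungal, Venqil is earned (B2).
Norlun: reached.
Ulevor: reached.
Ornbel: reached.
Venqil: reached.
Bryarc would need Torsab and Talgal (B3), but Talgal is never earned.
Reached: Norlun, Ulevor, Ornbel, and Venqil — 4 of the 5.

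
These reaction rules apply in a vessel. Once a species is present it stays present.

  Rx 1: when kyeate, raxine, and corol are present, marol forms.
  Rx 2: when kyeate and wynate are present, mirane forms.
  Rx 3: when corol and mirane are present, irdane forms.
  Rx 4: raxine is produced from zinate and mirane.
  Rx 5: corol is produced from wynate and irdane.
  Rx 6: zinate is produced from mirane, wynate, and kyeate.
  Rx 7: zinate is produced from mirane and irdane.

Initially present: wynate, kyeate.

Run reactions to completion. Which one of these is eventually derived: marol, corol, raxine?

kyeate and wynate present → mirane forms (Rx 2).
mirane, wynate, and kyeate present → zinate forms (Rx 6).
zinate and mirane present → raxine forms (Rx 4).
marol would need kyeate, raxine, and corol (Rx 1), but corol never forms. corol would need wynate and irdane (Rx 5), but irdane never forms.

raxine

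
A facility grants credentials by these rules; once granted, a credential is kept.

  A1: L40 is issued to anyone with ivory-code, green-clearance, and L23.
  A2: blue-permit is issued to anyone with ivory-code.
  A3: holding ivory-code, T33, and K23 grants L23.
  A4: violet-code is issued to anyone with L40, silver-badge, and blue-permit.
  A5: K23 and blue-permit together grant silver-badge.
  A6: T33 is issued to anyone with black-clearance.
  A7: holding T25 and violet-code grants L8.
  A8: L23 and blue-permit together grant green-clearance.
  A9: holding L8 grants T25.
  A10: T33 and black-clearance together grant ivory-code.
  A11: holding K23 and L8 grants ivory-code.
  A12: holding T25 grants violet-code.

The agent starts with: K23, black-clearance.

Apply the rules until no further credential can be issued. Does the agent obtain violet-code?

Yes

Holding black-clearance grants T33 (A6).
Holding T33 and black-clearance grants ivory-code (A10).
Holding ivory-code, T33, and K23 grants L23 (A3).
Holding ivory-code grants blue-permit (A2).
Holding L23 and blue-permit grants green-clearance (A8).
Holding K23 and blue-permit grants silver-badge (A5).
Holding ivory-code, green-clearance, and L23 grants L40 (A1).
Holding L40, silver-badge, and blue-permit grants violet-code (A4).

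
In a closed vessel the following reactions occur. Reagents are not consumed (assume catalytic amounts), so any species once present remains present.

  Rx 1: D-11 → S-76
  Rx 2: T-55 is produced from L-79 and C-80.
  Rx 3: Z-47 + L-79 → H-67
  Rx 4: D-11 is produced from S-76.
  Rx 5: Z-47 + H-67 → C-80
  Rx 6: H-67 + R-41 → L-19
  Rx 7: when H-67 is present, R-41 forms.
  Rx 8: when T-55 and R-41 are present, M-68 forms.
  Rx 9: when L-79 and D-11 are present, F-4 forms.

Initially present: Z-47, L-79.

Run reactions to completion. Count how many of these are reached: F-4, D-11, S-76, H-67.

1

Z-47 and L-79 present → H-67 forms (Rx 3).
F-4 would need L-79 and D-11 (Rx 9), but D-11 never forms.
D-11 would need S-76 (Rx 4), but S-76 never forms.
S-76 would need D-11 (Rx 1), but D-11 never forms.
H-67: reached.
Reached: H-67 — 1 of the 4.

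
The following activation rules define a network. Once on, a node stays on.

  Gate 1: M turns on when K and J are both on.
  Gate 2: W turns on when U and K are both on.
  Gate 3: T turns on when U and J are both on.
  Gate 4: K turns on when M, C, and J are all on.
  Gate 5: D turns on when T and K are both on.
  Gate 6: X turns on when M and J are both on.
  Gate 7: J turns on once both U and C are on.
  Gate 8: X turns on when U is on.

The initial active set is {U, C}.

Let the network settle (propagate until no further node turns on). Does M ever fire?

M would need K and J (Gate 1), but K never turns on.

No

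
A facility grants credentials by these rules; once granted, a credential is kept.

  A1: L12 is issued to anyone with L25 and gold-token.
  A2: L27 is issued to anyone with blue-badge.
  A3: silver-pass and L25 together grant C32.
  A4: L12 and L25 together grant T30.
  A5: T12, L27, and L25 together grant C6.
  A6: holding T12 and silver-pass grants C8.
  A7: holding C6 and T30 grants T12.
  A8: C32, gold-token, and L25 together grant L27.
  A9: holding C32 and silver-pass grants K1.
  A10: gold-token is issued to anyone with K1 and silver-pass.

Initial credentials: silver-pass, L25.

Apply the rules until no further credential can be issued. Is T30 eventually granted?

Yes

Holding silver-pass and L25 grants C32 (A3).
Holding C32 and silver-pass grants K1 (A9).
Holding K1 and silver-pass grants gold-token (A10).
Holding L25 and gold-token grants L12 (A1).
Holding L12 and L25 grants T30 (A4).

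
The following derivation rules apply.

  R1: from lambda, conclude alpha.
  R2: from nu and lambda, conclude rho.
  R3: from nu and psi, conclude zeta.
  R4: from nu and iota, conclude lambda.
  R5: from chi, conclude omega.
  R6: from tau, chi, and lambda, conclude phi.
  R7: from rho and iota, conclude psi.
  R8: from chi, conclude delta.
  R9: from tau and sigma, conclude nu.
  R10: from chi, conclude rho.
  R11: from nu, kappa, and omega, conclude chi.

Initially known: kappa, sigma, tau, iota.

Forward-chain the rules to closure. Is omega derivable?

No

omega would need chi (R5), but chi is never established.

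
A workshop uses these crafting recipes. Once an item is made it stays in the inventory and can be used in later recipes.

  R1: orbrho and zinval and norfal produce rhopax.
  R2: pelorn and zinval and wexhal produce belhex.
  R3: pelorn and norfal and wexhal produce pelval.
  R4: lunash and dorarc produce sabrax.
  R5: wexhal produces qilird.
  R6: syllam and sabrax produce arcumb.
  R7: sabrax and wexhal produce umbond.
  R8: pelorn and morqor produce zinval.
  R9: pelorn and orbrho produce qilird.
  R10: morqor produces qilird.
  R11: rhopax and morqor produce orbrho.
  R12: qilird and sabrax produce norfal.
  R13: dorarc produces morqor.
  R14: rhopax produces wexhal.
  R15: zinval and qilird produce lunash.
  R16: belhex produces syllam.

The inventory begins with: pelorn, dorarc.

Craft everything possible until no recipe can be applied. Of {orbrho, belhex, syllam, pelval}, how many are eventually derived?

0

orbrho would need rhopax and morqor (R11), but rhopax is never obtained.
belhex would need pelorn, zinval, and wexhal (R2), but wexhal is never obtained.
syllam would need belhex (R16), but belhex is never obtained.
pelval would need pelorn, norfal, and wexhal (R3), but wexhal is never obtained.
None of the 4 are reached.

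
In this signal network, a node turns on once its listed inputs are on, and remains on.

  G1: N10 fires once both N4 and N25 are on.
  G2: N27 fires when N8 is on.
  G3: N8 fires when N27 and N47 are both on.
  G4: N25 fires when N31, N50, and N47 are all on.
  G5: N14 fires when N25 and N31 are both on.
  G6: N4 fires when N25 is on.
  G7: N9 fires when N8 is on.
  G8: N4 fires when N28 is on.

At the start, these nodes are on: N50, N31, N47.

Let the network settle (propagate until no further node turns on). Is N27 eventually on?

No

N27 would need N8 (G2), but N8 never turns on.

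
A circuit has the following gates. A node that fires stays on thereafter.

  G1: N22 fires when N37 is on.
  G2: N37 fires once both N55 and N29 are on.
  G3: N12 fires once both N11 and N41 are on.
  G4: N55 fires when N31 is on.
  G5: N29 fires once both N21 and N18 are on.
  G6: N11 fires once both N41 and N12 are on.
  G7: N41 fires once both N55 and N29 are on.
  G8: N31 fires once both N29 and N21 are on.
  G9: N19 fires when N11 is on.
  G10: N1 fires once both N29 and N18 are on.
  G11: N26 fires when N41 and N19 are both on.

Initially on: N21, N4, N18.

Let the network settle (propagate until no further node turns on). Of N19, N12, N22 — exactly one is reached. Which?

N22

N21 and N18 are on, so N29 fires (G5).
N29 and N21 are on, so N31 fires (G8).
G4: N31 on → N55 on.
G2: N55 and N29 on → N37 on.
N37 is on, so N22 fires (G1).
N12 would need N11 and N41 (G3), but N11 never turns on. N19 would need N11 (G9), but N11 never turns on.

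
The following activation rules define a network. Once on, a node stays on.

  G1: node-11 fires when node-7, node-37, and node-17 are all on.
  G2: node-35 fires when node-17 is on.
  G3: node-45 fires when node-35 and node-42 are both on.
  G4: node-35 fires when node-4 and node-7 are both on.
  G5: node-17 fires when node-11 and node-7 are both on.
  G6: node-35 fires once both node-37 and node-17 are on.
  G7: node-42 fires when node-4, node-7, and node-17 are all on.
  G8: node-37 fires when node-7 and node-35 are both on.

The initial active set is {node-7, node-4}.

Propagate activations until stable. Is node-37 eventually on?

G4: node-4 and node-7 on → node-35 on.
G8: node-7 and node-35 on → node-37 on.

Yes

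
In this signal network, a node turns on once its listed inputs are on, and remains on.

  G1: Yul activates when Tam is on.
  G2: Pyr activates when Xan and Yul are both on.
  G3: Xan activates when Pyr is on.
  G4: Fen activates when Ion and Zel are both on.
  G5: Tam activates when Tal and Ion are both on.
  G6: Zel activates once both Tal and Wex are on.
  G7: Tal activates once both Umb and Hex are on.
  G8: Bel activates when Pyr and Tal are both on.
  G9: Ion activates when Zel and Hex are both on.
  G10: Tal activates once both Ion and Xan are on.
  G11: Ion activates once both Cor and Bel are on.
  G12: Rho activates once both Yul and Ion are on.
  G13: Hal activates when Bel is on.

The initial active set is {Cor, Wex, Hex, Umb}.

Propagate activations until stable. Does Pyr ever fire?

No

Pyr would need Xan and Yul (G2), but Xan never turns on.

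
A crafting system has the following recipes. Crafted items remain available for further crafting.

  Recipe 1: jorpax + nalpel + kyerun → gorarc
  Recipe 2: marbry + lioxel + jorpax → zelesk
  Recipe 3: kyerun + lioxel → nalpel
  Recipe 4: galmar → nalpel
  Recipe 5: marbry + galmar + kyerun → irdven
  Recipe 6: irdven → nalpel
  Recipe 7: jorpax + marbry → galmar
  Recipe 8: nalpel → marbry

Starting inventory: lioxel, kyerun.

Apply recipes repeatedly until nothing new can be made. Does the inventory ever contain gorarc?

No

gorarc would need jorpax, nalpel, and kyerun (Recipe 1), but jorpax is never obtained.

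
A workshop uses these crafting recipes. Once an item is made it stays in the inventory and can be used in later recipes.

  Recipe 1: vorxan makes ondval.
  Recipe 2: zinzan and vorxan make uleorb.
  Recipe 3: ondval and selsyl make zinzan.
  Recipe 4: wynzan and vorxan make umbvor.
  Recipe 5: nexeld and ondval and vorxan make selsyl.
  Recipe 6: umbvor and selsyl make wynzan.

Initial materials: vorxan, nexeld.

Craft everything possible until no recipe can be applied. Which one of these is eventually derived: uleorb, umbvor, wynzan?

vorxan → ondval (Recipe 1).
nexeld and ondval and vorxan → selsyl (Recipe 5).
Using Recipe 3, ondval and selsyl make zinzan.
Using Recipe 2, zinzan and vorxan make uleorb.
wynzan would need umbvor and selsyl (Recipe 6), but umbvor is never obtained. umbvor would need wynzan and vorxan (Recipe 4), but wynzan is never obtained.

uleorb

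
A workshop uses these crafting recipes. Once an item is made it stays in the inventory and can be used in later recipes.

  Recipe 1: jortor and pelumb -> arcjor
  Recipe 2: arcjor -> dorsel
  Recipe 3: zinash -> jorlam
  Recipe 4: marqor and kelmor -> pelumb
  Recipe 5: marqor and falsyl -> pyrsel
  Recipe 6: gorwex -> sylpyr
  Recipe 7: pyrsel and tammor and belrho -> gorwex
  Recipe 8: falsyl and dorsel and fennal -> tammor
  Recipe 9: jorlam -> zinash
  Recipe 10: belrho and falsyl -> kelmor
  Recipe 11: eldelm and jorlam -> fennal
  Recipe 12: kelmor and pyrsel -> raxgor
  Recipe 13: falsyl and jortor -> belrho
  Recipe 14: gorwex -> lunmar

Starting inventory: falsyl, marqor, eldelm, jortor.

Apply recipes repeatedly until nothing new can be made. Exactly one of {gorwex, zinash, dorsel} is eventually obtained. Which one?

Using Recipe 13, falsyl and jortor make belrho.
Using Recipe 10, belrho and falsyl make kelmor.
marqor and kelmor -> pelumb (Recipe 4).
Using Recipe 1, jortor and pelumb make arcjor.
arcjor -> dorsel (Recipe 2).
zinash would need jorlam (Recipe 9), but jorlam is never obtained. gorwex would need pyrsel, tammor, and belrho (Recipe 7), but tammor is never obtained.

dorsel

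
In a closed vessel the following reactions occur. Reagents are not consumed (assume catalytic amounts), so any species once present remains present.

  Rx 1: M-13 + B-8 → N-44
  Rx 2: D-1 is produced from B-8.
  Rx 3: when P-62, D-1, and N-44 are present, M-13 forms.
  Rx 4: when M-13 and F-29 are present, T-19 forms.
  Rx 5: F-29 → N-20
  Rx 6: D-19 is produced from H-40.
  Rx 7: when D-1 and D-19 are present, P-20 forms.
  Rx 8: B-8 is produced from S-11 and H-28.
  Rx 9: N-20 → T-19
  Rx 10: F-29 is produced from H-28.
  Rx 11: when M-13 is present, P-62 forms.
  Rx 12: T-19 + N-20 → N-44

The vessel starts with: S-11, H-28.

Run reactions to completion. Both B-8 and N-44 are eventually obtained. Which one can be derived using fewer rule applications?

B-8: S-11 and H-28 present → B-8 forms (Rx 8). [1 rule application]
N-44: H-28 present → F-29 forms (Rx 10). F-29 present → N-20 forms (Rx 5). N-20 present → T-19 forms (Rx 9). T-19 and N-20 present → N-44 forms (Rx 12). [4 rule applications]
B-8 needs fewer.

B-8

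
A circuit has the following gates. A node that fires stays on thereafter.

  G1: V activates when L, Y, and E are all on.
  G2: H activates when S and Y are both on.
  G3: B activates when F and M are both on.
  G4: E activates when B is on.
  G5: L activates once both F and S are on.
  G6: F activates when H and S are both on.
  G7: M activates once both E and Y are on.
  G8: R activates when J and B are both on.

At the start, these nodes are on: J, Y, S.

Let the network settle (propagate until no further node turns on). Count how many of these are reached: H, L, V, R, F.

3

S and Y are on, so H activates (G2).
G6: H and S on → F on.
G5: F and S on → L on.
H: reached.
L: reached.
V would need L, Y, and E (G1), but E never turns on.
R would need J and B (G8), but B never turns on.
F: reached.
Reached: H, L, and F — 3 of the 5.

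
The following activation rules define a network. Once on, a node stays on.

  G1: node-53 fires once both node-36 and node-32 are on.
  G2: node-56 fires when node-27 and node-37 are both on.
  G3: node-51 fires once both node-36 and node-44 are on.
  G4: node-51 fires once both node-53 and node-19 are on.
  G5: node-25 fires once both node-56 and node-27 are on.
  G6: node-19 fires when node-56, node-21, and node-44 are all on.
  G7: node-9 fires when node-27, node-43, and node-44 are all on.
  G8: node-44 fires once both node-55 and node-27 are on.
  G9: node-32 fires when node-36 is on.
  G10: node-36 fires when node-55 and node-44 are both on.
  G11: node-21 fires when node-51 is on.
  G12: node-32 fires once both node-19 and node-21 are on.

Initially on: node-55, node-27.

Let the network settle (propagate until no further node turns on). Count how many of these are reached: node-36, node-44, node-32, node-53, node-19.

4

node-55 and node-27 are on, so node-44 fires (G8).
node-55 and node-44 are on, so node-36 fires (G10).
G9: node-36 on → node-32 on.
node-36 and node-32 are on, so node-53 fires (G1).
node-36: reached.
node-44: reached.
node-32: reached.
node-53: reached.
node-19 would need node-56, node-21, and node-44 (G6), but node-56 never turns on.
Reached: node-36, node-44, node-32, and node-53 — 4 of the 5.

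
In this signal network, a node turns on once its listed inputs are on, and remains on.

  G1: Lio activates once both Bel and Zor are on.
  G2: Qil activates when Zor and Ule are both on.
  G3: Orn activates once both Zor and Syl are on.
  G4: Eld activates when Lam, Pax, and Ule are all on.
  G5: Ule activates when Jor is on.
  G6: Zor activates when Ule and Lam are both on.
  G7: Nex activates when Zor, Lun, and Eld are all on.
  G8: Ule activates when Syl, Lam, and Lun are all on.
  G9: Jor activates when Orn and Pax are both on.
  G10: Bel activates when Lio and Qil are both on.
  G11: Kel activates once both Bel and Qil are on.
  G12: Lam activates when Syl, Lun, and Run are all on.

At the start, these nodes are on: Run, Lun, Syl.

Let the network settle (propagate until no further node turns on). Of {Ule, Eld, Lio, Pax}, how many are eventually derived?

1

Syl, Lun, and Run are on, so Lam activates (G12).
G8: Syl, Lam, and Lun on → Ule on.
Ule: reached.
Eld would need Lam, Pax, and Ule (G4), but Pax never turns on.
Lio would need Bel and Zor (G1), but Bel never turns on.
No rule produces Pax, and it is not given.
Reached: Ule — 1 of the 4.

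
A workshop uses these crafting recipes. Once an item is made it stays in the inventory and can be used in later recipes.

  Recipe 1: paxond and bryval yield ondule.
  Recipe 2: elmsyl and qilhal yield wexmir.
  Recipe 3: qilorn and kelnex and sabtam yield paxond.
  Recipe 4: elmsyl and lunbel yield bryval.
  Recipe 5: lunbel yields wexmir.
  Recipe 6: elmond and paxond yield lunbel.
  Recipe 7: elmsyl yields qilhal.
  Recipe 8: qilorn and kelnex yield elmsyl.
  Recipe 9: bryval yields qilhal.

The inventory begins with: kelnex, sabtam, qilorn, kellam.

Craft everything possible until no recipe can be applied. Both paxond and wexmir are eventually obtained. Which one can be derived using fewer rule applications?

paxond

paxond: qilorn and kelnex and sabtam → paxond (Recipe 3). [1 rule application]
wexmir: Using Recipe 8, qilorn and kelnex make elmsyl. elmsyl → qilhal (Recipe 7). elmsyl and qilhal → wexmir (Recipe 2). [3 rule applications]
paxond needs fewer.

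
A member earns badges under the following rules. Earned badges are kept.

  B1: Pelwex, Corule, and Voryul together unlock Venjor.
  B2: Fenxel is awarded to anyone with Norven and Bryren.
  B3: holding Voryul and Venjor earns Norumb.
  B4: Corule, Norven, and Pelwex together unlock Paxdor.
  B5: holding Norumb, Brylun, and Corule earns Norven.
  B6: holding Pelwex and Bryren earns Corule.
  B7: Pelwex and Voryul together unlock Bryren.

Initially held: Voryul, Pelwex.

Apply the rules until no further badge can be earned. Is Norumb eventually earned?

Yes

With Pelwex and Voryul, Bryren is earned (B7).
With Pelwex and Bryren, Corule is earned (B6).
With Pelwex, Corule, and Voryul, Venjor is earned (B1).
With Voryul and Venjor, Norumb is earned (B3).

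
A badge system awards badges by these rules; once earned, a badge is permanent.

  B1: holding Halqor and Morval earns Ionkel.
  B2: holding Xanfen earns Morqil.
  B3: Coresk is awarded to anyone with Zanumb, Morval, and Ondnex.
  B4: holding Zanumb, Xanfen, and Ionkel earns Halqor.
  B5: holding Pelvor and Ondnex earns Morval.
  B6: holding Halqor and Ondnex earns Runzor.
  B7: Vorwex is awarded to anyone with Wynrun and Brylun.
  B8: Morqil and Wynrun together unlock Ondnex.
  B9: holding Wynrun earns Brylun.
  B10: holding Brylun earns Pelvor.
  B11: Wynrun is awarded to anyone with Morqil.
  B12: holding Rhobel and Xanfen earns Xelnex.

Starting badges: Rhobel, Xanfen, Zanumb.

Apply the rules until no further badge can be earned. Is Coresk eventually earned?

Yes

With Xanfen, Morqil is earned (B2).
With Morqil, Wynrun is earned (B11).
With Morqil and Wynrun, Ondnex is earned (B8).
With Wynrun, Brylun is earned (B9).
With Brylun, Pelvor is earned (B10).
With Pelvor and Ondnex, Morval is earned (B5).
With Zanumb, Morval, and Ondnex, Coresk is earned (B3).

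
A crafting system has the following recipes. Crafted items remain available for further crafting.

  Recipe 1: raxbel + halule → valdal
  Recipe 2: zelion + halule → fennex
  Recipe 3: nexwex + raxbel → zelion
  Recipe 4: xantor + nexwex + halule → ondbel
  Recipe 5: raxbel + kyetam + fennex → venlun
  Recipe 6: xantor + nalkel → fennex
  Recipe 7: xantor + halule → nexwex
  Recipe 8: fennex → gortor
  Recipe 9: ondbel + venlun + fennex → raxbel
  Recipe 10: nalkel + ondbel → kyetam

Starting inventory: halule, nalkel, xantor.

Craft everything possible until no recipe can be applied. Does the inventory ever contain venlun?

No

venlun would need raxbel, kyetam, and fennex (Recipe 5), but raxbel is never obtained.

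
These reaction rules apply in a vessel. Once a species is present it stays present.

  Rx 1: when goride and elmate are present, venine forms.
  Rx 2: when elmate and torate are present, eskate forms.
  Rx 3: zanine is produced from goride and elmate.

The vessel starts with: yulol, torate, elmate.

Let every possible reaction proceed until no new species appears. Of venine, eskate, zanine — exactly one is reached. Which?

elmate and torate present → eskate forms (Rx 2).
venine would need goride and elmate (Rx 1), but goride never forms. zanine would need goride and elmate (Rx 3), but goride never forms.

eskate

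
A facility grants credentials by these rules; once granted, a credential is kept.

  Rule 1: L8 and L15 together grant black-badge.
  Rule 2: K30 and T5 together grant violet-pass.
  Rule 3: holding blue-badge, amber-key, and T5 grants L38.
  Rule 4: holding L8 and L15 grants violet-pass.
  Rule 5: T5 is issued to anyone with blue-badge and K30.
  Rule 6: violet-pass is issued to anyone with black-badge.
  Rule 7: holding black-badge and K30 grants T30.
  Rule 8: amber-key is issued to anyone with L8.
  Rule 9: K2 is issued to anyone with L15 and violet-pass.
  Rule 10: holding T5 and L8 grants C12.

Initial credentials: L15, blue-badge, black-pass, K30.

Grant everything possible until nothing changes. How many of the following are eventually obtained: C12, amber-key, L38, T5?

Holding blue-badge and K30 grants T5 (Rule 5).
C12 would need T5 and L8 (Rule 10), but L8 is never granted.
amber-key would need L8 (Rule 8), but L8 is never granted.
L38 would need blue-badge, amber-key, and T5 (Rule 3), but amber-key is never granted.
T5: reached.
Reached: T5 — 1 of the 4.

1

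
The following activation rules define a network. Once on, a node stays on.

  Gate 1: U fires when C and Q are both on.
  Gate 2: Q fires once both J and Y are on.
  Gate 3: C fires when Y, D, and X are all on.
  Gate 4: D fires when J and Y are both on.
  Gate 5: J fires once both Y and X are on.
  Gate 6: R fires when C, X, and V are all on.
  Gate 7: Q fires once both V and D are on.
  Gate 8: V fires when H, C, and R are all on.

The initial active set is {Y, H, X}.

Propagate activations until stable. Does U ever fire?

Gate 5: Y and X on → J on.
Gate 2: J and Y on → Q on.
Gate 4: J and Y on → D on.
Gate 3: Y, D, and X on → C on.
C and Q are on, so U fires (Gate 1).

Yes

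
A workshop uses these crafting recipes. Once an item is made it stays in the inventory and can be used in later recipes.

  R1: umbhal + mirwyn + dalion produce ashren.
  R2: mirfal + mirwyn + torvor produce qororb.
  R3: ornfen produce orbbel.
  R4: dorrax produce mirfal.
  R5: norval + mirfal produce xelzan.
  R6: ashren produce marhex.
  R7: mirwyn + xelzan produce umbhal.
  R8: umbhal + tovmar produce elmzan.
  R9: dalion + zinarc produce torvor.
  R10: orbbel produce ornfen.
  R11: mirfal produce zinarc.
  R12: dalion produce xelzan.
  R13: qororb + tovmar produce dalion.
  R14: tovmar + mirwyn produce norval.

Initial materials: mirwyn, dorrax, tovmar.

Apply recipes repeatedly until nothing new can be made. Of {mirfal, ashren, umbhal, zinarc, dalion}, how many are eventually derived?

tovmar + mirwyn → norval (R14).
dorrax → mirfal (R4).
Using R11, mirfal makes zinarc.
norval + mirfal → xelzan (R5).
mirwyn + xelzan → umbhal (R7).
mirfal: reached.
ashren would need umbhal, mirwyn, and dalion (R1), but dalion is never obtained.
umbhal: reached.
zinarc: reached.
dalion would need qororb and tovmar (R13), but qororb is never obtained.
Reached: mirfal, umbhal, and zinarc — 3 of the 5.

3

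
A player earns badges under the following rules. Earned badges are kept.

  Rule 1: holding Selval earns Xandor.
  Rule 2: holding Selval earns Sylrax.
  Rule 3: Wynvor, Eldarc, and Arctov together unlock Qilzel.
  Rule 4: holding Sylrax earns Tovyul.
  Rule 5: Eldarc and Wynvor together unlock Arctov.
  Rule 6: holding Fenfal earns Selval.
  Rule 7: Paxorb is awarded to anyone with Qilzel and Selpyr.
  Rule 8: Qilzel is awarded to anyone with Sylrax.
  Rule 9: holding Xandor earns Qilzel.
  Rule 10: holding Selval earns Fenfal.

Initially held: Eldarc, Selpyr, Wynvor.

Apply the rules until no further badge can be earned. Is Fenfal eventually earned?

No

Fenfal would need Selval (Rule 10), but Selval is never earned.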